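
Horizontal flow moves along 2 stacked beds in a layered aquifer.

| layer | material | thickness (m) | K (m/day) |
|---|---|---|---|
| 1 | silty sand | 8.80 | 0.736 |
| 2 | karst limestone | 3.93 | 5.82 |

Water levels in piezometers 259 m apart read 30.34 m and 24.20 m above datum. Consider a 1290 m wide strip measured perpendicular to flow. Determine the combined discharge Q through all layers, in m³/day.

Flow is parallel to layering, so each bed carries its own Darcy discharge and the transmissivities add.
Σ(K_i·b_i) = 0.736×8.80 + 5.82×3.93 = 29.35 m²/day.
Hydraulic gradient i = (30.34 − 24.20) / 259 = 6.14 / 259 = 0.02371.
Q = Σ(K_i·b_i) · W · i = 29.35 × 1290 × 0.02371 = 897.5 m³/day.

898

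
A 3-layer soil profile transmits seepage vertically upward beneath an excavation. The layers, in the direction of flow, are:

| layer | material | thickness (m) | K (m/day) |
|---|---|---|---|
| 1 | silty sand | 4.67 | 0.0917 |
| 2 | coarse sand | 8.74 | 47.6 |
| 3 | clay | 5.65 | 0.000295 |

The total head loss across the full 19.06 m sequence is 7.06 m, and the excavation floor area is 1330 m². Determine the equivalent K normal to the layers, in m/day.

Flow is perpendicular to layering, so the layers act in series and the equivalent K is the thickness-weighted harmonic mean.
Total thickness L = 4.67 + 8.74 + 5.65 = 19.06 m.
Σ(b_i/K_i) = 4.67/0.0917 + 8.74/47.6 + 5.65/0.000295 = 19204 d.
K_eq = L / Σ(b_i/K_i) = 19.06 / 19204 = 0.0009925 m/day.

0.000993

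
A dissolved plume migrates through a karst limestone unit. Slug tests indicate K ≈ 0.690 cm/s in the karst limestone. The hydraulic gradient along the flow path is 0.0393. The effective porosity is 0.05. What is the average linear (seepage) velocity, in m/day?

469

Convert K: 0.690 cm/s × 864 = 596.2 m/day.
Hydraulic gradient i = 0.0393.
Darcy flux q = K · i = 596.2 × 0.03930 = 23.43 m/day.
Seepage velocity v = q / n_e = 23.43 / 0.05 = 468.6 m/day.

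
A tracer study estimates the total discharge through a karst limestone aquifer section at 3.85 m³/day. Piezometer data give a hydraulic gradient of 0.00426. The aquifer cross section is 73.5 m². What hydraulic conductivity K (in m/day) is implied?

Hydraulic gradient i = 0.00426.
From Q = K·A·i, K = Q / (A·i) = 3.85 / (73.50 × 0.004260) = 12.30 m/day.

12.3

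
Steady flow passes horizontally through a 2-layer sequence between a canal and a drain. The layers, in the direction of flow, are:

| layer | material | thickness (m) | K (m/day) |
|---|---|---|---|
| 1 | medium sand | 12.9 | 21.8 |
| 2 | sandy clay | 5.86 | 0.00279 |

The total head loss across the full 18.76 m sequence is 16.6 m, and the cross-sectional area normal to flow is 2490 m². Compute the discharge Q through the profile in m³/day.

19.7

Flow is perpendicular to layering, so the layers act in series and the equivalent K is the thickness-weighted harmonic mean.
Total thickness L = 12.9 + 5.86 = 18.76 m.
Σ(b_i/K_i) = 12.9/21.8 + 5.86/0.00279 = 2101 d.
K_eq = L / Σ(b_i/K_i) = 18.76 / 2101 = 0.008929 m/day.
Q = K_eq · A · (Δh/L) = 0.008929 × 2490 × (16.6/18.76) = 19.67 m³/day.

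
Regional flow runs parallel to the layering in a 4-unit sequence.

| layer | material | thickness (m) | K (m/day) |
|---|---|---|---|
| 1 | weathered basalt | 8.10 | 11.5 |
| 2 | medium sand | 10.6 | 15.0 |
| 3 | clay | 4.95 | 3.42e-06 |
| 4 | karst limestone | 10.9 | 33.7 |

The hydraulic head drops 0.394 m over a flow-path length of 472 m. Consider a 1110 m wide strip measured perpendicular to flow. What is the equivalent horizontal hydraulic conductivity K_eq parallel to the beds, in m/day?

Flow is parallel to layering, so each bed carries its own Darcy discharge and the transmissivities add.
Σ(K_i·b_i) = 11.5×8.10 + 15.0×10.6 + 3.42e-06×4.95 + 33.7×10.9 = 619.5 m²/day.
Total thickness b = 34.55 m, so K_eq = Σ(K_i·b_i)/b = 17.93 m/day.

17.9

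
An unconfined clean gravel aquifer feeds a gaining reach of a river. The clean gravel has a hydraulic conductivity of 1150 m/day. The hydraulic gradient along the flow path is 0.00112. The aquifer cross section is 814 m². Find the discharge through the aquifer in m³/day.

1050

Hydraulic gradient i = 0.00112.
Darcy's law: Q = K · A · i = 1150 × 814.0 × 0.001120 = 1048 m³/day.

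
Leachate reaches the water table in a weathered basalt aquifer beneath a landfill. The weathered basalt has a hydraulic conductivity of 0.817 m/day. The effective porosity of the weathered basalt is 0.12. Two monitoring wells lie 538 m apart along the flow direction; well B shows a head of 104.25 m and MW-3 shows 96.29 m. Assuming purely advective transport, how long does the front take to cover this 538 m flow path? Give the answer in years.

Hydraulic gradient i = (104.25 − 96.29) / 538 = 7.96 / 538 = 0.01480.
Darcy flux q = K · i = 0.8170 × 0.01480 = 0.01209 m/day.
Seepage velocity v = q / n_e = 0.01209 / 0.12 = 0.1007 m/day.
Travel time t = L / v = 538 / 0.1007 = 5341 days = 14.62 years.

14.6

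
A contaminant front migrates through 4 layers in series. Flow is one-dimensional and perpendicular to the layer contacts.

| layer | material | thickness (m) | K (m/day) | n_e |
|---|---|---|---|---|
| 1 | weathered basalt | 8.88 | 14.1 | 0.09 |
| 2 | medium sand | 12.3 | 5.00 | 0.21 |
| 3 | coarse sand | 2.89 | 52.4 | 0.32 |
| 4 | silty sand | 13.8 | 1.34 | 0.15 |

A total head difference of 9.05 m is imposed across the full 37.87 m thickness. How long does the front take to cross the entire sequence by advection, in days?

With flow normal to the layers, continuity requires the same specific discharge q through every layer.
Σ(b_i/K_i) = 8.88/14.1 + 12.3/5.00 + 2.89/52.4 + 13.8/1.34 = 13.44 d.
q = Δh / Σ(b_i/K_i) = 9.05 / 13.44 = 0.6732 m/day.
In each layer the seepage velocity is v_i = q/n_i, so the layer transit time is t_i = b_i·n_i / q:
  layer 1 (weathered basalt): t_1 = 8.88 × 0.09 / 0.6732 = 1.187 d
  layer 2 (medium sand): t_2 = 12.3 × 0.21 / 0.6732 = 3.837 d
  layer 3 (coarse sand): t_3 = 2.89 × 0.32 / 0.6732 = 1.374 d
  layer 4 (silty sand): t_4 = 13.8 × 0.15 / 0.6732 = 3.075 d
Total t = Σ t_i = 9.473 days.

9.47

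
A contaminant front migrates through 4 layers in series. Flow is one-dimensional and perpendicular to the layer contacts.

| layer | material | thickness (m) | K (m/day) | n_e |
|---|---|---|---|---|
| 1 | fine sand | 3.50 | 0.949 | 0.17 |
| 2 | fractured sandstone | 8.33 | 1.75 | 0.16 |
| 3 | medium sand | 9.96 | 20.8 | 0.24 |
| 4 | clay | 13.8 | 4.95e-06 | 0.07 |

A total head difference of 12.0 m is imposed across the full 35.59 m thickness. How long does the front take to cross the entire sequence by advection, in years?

With flow normal to the layers, continuity requires the same specific discharge q through every layer.
Σ(b_i/K_i) = 3.50/0.949 + 8.33/1.75 + 9.96/20.8 + 13.8/4.95e-06 = 2.788e+06 d.
q = Δh / Σ(b_i/K_i) = 12.0 / 2.788e+06 = 4.304e-06 m/day.
In each layer the seepage velocity is v_i = q/n_i, so the layer transit time is t_i = b_i·n_i / q:
  layer 1 (fine sand): t_1 = 3.50 × 0.17 / 4.304e-06 = 1.382e+05 d
  layer 2 (fractured sandstone): t_2 = 8.33 × 0.16 / 4.304e-06 = 3.096e+05 d
  layer 3 (medium sand): t_3 = 9.96 × 0.24 / 4.304e-06 = 5.553e+05 d
  layer 4 (clay): t_4 = 13.8 × 0.07 / 4.304e-06 = 2.244e+05 d
Total t = Σ t_i = 1.228e+06 days = 3361 years.

3360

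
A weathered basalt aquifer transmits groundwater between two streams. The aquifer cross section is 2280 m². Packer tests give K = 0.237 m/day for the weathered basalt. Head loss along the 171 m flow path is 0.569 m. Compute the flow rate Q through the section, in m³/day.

1.80

Hydraulic gradient i = Δh / L = 0.569 / 171 = 0.003327.
Darcy's law: Q = K · A · i = 0.2370 × 2280 × 0.003327 = 1.798 m³/day.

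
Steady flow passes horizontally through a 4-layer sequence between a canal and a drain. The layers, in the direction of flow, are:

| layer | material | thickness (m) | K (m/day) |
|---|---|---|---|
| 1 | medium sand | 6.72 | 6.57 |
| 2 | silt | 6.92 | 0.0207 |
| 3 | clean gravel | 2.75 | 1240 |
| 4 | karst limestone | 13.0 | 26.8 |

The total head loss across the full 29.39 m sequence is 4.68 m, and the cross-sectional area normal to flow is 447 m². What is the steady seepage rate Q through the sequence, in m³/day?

Flow is perpendicular to layering, so the layers act in series and the equivalent K is the thickness-weighted harmonic mean.
Total thickness L = 6.72 + 6.92 + 2.75 + 13.0 = 29.39 m.
Σ(b_i/K_i) = 6.72/6.57 + 6.92/0.0207 + 2.75/1240 + 13.0/26.8 = 335.8 d.
K_eq = L / Σ(b_i/K_i) = 29.39 / 335.8 = 0.08752 m/day.
Q = K_eq · A · (Δh/L) = 0.08752 × 447 × (4.68/29.39) = 6.230 m³/day.

6.23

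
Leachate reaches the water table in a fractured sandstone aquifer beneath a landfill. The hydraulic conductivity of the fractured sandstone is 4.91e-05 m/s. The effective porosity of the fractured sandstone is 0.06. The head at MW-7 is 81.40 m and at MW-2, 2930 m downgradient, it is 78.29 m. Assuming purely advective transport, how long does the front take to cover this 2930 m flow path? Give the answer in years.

Convert K: 4.91e-05 m/s × 86400 = 4.242 m/day.
Hydraulic gradient i = (81.40 − 78.29) / 2930 = 3.11 / 2930 = 0.001061.
Darcy flux q = K · i = 4.242 × 0.001061 = 0.004503 m/day.
Seepage velocity v = q / n_e = 0.004503 / 0.06 = 0.07505 m/day.
Travel time t = L / v = 2930 / 0.07505 = 39042 days = 106.9 years.

107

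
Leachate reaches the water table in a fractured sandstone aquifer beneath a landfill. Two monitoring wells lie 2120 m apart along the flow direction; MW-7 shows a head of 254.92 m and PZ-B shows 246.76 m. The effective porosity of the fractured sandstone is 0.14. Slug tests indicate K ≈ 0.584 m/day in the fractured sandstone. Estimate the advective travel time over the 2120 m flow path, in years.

361

Hydraulic gradient i = (254.92 − 246.76) / 2120 = 8.16 / 2120 = 0.003849.
Darcy flux q = K · i = 0.5840 × 0.003849 = 0.002248 m/day.
Seepage velocity v = q / n_e = 0.002248 / 0.14 = 0.01606 m/day.
Travel time t = L / v = 2120 / 0.01606 = 1.320e+05 days = 361.5 years.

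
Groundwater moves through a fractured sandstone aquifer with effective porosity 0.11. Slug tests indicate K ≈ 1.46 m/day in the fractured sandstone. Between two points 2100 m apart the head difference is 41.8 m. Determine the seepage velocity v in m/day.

Hydraulic gradient i = Δh / L = 41.8 / 2100 = 0.01990.
Darcy flux q = K · i = 1.460 × 0.01990 = 0.02906 m/day.
Seepage velocity v = q / n_e = 0.02906 / 0.11 = 0.2642 m/day.

0.264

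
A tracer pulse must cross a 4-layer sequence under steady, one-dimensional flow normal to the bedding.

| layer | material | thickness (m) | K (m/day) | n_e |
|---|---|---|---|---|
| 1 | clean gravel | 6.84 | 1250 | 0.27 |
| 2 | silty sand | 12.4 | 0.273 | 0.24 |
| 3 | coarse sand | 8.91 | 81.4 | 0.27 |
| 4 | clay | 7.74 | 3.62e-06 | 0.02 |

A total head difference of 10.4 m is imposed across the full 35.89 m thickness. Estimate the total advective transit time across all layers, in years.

4160

With flow normal to the layers, continuity requires the same specific discharge q through every layer.
Σ(b_i/K_i) = 6.84/1250 + 12.4/0.273 + 8.91/81.4 + 7.74/3.62e-06 = 2.138e+06 d.
q = Δh / Σ(b_i/K_i) = 10.4 / 2.138e+06 = 4.864e-06 m/day.
In each layer the seepage velocity is v_i = q/n_i, so the layer transit time is t_i = b_i·n_i / q:
  layer 1 (clean gravel): t_1 = 6.84 × 0.27 / 4.864e-06 = 3.797e+05 d
  layer 2 (silty sand): t_2 = 12.4 × 0.24 / 4.864e-06 = 6.118e+05 d
  layer 3 (coarse sand): t_3 = 8.91 × 0.27 / 4.864e-06 = 4.946e+05 d
  layer 4 (clay): t_4 = 7.74 × 0.02 / 4.864e-06 = 31826 d
Total t = Σ t_i = 1.518e+06 days = 4156 years.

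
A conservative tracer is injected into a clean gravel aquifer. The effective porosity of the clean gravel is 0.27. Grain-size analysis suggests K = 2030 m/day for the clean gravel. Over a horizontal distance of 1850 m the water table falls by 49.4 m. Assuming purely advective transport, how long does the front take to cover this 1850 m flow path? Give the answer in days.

Hydraulic gradient i = Δh / L = 49.4 / 1850 = 0.02670.
Darcy flux q = K · i = 2030 × 0.02670 = 54.21 m/day.
Seepage velocity v = q / n_e = 54.21 / 0.27 = 200.8 m/day.
Travel time t = L / v = 1850 / 200.8 = 9.215 days.

9.21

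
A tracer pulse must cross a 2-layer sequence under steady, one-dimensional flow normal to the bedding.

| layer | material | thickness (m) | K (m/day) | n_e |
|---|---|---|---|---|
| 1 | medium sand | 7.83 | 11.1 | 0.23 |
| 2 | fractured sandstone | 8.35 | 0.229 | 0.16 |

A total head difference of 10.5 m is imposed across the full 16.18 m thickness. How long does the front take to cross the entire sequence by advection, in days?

11.1

With flow normal to the layers, continuity requires the same specific discharge q through every layer.
Σ(b_i/K_i) = 7.83/11.1 + 8.35/0.229 = 37.17 d.
q = Δh / Σ(b_i/K_i) = 10.5 / 37.17 = 0.2825 m/day.
In each layer the seepage velocity is v_i = q/n_i, so the layer transit time is t_i = b_i·n_i / q:
  layer 1 (medium sand): t_1 = 7.83 × 0.23 / 0.2825 = 6.375 d
  layer 2 (fractured sandstone): t_2 = 8.35 × 0.16 / 0.2825 = 4.729 d
Total t = Σ t_i = 11.10 days.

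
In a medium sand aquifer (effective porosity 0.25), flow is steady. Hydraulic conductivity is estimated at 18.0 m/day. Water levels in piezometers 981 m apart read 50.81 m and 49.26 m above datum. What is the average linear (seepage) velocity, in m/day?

Hydraulic gradient i = (50.81 − 49.26) / 981 = 1.55 / 981 = 0.001580.
Darcy flux q = K · i = 18.00 × 0.001580 = 0.02844 m/day.
Seepage velocity v = q / n_e = 0.02844 / 0.25 = 0.1138 m/day.

0.114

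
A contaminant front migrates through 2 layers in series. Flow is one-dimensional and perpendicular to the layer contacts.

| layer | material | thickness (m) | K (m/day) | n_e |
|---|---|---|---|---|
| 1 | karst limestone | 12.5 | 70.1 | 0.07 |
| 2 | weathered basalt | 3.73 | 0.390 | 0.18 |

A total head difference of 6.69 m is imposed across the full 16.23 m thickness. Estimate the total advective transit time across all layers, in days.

2.25

With flow normal to the layers, continuity requires the same specific discharge q through every layer.
Σ(b_i/K_i) = 12.5/70.1 + 3.73/0.390 = 9.742 d.
q = Δh / Σ(b_i/K_i) = 6.69 / 9.742 = 0.6867 m/day.
In each layer the seepage velocity is v_i = q/n_i, so the layer transit time is t_i = b_i·n_i / q:
  layer 1 (karst limestone): t_1 = 12.5 × 0.07 / 0.6867 = 1.274 d
  layer 2 (weathered basalt): t_2 = 3.73 × 0.18 / 0.6867 = 0.9777 d
Total t = Σ t_i = 2.252 days.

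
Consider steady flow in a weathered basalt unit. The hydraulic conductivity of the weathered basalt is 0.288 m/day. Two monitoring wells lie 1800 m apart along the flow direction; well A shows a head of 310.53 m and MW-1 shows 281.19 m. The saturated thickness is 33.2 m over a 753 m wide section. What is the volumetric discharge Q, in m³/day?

117

Cross-sectional area A = 753 × 33.2 = 25000 m².
Hydraulic gradient i = (310.53 − 281.19) / 1800 = 29.34 / 1800 = 0.01630.
Darcy's law: Q = K · A · i = 0.2880 × 25000 × 0.01630 = 117.4 m³/day.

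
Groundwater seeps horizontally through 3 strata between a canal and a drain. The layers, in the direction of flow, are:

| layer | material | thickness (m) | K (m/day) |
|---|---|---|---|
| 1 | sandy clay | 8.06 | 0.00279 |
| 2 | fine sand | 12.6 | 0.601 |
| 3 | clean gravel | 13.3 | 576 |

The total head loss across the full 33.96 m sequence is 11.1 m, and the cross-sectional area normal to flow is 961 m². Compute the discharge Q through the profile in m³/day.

Flow is perpendicular to layering, so the layers act in series and the equivalent K is the thickness-weighted harmonic mean.
Total thickness L = 8.06 + 12.6 + 13.3 = 33.96 m.
Σ(b_i/K_i) = 8.06/0.00279 + 12.6/0.601 + 13.3/576 = 2910 d.
K_eq = L / Σ(b_i/K_i) = 33.96 / 2910 = 0.01167 m/day.
Q = K_eq · A · (Δh/L) = 0.01167 × 961 × (11.1/33.96) = 3.666 m³/day.

3.67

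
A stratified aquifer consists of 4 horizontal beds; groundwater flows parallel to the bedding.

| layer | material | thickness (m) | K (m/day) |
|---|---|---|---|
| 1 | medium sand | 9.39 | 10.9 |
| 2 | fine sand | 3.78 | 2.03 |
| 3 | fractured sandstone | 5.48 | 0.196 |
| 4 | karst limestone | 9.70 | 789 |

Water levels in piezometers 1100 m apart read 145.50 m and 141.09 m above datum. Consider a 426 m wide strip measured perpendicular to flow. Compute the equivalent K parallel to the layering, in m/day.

274

Flow is parallel to layering, so each bed carries its own Darcy discharge and the transmissivities add.
Σ(K_i·b_i) = 10.9×9.39 + 2.03×3.78 + 0.196×5.48 + 789×9.70 = 7764 m²/day.
Total thickness b = 28.35 m, so K_eq = Σ(K_i·b_i)/b = 273.9 m/day.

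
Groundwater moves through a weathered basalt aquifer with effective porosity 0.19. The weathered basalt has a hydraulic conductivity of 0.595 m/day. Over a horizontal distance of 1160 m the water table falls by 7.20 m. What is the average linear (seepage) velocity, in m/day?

Hydraulic gradient i = Δh / L = 7.20 / 1160 = 0.006207.
Darcy flux q = K · i = 0.5950 × 0.006207 = 0.003693 m/day.
Seepage velocity v = q / n_e = 0.003693 / 0.19 = 0.01944 m/day.

0.0194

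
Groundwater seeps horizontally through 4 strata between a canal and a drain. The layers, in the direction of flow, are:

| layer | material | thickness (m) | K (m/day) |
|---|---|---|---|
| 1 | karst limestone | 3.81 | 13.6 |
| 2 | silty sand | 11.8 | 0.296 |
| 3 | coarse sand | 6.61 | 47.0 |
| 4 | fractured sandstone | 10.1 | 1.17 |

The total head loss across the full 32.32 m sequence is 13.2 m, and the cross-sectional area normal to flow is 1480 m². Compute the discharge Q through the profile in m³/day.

399

Flow is perpendicular to layering, so the layers act in series and the equivalent K is the thickness-weighted harmonic mean.
Total thickness L = 3.81 + 11.8 + 6.61 + 10.1 = 32.32 m.
Σ(b_i/K_i) = 3.81/13.6 + 11.8/0.296 + 6.61/47.0 + 10.1/1.17 = 48.92 d.
K_eq = L / Σ(b_i/K_i) = 32.32 / 48.92 = 0.6607 m/day.
Q = K_eq · A · (Δh/L) = 0.6607 × 1480 × (13.2/32.32) = 399.4 m³/day.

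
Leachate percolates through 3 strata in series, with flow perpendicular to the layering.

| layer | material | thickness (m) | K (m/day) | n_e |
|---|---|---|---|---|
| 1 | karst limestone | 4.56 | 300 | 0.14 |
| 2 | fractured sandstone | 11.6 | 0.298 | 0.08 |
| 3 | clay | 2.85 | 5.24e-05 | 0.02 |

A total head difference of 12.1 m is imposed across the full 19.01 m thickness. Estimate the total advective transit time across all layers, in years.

20.0

With flow normal to the layers, continuity requires the same specific discharge q through every layer.
Σ(b_i/K_i) = 4.56/300 + 11.6/0.298 + 2.85/5.24e-05 = 54428 d.
q = Δh / Σ(b_i/K_i) = 12.1 / 54428 = 0.0002223 m/day.
In each layer the seepage velocity is v_i = q/n_i, so the layer transit time is t_i = b_i·n_i / q:
  layer 1 (karst limestone): t_1 = 4.56 × 0.14 / 0.0002223 = 2872 d
  layer 2 (fractured sandstone): t_2 = 11.6 × 0.08 / 0.0002223 = 4174 d
  layer 3 (clay): t_3 = 2.85 × 0.02 / 0.0002223 = 256.4 d
Total t = Σ t_i = 7302 days = 19.99 years.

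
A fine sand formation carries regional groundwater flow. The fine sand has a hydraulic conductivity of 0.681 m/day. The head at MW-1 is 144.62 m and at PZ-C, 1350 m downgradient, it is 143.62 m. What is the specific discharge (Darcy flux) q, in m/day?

0.000504

Hydraulic gradient i = (144.62 − 143.62) / 1350 = 1 / 1350 = 0.0007407.
Specific discharge q = K · i = 0.6810 × 0.0007407 = 0.0005044 m/day.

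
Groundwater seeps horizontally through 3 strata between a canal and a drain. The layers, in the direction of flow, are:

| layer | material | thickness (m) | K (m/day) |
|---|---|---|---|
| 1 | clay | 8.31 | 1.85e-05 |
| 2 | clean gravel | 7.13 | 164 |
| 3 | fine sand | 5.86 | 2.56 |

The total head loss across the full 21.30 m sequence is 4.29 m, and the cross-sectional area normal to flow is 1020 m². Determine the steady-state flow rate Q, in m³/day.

0.00974

Flow is perpendicular to layering, so the layers act in series and the equivalent K is the thickness-weighted harmonic mean.
Total thickness L = 8.31 + 7.13 + 5.86 = 21.30 m.
Σ(b_i/K_i) = 8.31/1.85e-05 + 7.13/164 + 5.86/2.56 = 4.492e+05 d.
K_eq = L / Σ(b_i/K_i) = 21.30 / 4.492e+05 = 4.742e-05 m/day.
Q = K_eq · A · (Δh/L) = 4.742e-05 × 1020 × (4.29/21.30) = 0.009742 m³/day.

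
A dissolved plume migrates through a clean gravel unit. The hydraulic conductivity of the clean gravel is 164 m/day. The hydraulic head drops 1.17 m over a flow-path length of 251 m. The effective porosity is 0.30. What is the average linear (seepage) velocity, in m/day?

Hydraulic gradient i = Δh / L = 1.17 / 251 = 0.004661.
Darcy flux q = K · i = 164.0 × 0.004661 = 0.7645 m/day.
Seepage velocity v = q / n_e = 0.7645 / 0.30 = 2.548 m/day.

2.55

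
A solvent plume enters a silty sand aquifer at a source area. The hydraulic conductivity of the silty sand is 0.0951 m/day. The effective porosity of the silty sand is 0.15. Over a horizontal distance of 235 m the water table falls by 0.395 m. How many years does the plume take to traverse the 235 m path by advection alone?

Hydraulic gradient i = Δh / L = 0.395 / 235 = 0.001681.
Darcy flux q = K · i = 0.09510 × 0.001681 = 0.0001598 m/day.
Seepage velocity v = q / n_e = 0.0001598 / 0.15 = 0.001066 m/day.
Travel time t = L / v = 235 / 0.001066 = 2.205e+05 days = 603.8 years.

604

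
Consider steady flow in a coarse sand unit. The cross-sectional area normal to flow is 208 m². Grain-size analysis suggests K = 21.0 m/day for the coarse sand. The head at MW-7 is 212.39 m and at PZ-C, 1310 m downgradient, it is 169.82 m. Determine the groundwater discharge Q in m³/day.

Hydraulic gradient i = (212.39 − 169.82) / 1310 = 42.57 / 1310 = 0.03250.
Darcy's law: Q = K · A · i = 21.00 × 208.0 × 0.03250 = 141.9 m³/day.

142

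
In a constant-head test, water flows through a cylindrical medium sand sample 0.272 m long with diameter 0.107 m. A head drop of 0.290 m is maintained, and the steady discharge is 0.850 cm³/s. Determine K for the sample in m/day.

7.66

Cross-sectional area A = π·(d/2)² = π × (0.107/2)² = 0.008992 m².
Convert discharge: 0.850 cm³/s = 8.500e-07 m³/s.
Darcy's law rearranged: K = Q·L / (A·Δh) = 8.500e-07 × 0.272 / (0.008992 × 0.290) = 8.866e-05 m/s = 7.660 m/day.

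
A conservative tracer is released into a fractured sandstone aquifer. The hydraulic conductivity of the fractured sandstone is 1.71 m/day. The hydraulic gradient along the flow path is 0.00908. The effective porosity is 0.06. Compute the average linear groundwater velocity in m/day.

Hydraulic gradient i = 0.00908.
Darcy flux q = K · i = 1.710 × 0.009080 = 0.01553 m/day.
Seepage velocity v = q / n_e = 0.01553 / 0.06 = 0.2588 m/day.

0.259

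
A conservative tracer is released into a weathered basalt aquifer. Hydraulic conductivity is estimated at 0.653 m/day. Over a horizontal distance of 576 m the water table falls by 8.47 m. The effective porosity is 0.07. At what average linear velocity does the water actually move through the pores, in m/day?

0.137

Hydraulic gradient i = Δh / L = 8.47 / 576 = 0.01470.
Darcy flux q = K · i = 0.6530 × 0.01470 = 0.009602 m/day.
Seepage velocity v = q / n_e = 0.009602 / 0.07 = 0.1372 m/day.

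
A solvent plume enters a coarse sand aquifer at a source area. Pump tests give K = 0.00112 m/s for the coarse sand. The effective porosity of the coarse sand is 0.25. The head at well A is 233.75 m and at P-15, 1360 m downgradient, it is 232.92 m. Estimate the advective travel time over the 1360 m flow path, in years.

Convert K: 0.00112 m/s × 86400 = 96.77 m/day.
Hydraulic gradient i = (233.75 − 232.92) / 1360 = 0.83 / 1360 = 0.0006103.
Darcy flux q = K · i = 96.77 × 0.0006103 = 0.05906 m/day.
Seepage velocity v = q / n_e = 0.05906 / 0.25 = 0.2362 m/day.
Travel time t = L / v = 1360 / 0.2362 = 5757 days = 15.76 years.

15.8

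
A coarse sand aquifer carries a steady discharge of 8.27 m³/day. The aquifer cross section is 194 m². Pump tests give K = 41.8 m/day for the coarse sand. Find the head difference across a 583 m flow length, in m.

0.595

From Q = K·A·i, i = Q / (K·A) = 8.27 / (41.80 × 194.0) = 0.001020.
Head loss Δh = i · L = 0.001020 × 583 = 0.5946 m.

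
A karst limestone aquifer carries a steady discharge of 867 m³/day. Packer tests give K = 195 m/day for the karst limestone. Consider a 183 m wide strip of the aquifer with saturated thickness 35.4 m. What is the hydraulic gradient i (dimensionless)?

0.000686

Cross-sectional area A = 183 × 35.4 = 6478 m².
From Q = K·A·i, i = Q / (K·A) = 867 / (195.0 × 6478) = 0.0006863.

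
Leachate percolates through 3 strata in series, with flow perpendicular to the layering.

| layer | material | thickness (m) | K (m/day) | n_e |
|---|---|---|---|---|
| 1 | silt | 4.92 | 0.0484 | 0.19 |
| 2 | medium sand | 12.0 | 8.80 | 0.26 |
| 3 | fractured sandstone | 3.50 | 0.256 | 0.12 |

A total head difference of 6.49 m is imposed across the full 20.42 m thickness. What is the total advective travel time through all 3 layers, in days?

80.5

With flow normal to the layers, continuity requires the same specific discharge q through every layer.
Σ(b_i/K_i) = 4.92/0.0484 + 12.0/8.80 + 3.50/0.256 = 116.7 d.
q = Δh / Σ(b_i/K_i) = 6.49 / 116.7 = 0.05562 m/day.
In each layer the seepage velocity is v_i = q/n_i, so the layer transit time is t_i = b_i·n_i / q:
  layer 1 (silt): t_1 = 4.92 × 0.19 / 0.05562 = 16.81 d
  layer 2 (medium sand): t_2 = 12.0 × 0.26 / 0.05562 = 56.10 d
  layer 3 (fractured sandstone): t_3 = 3.50 × 0.12 / 0.05562 = 7.551 d
Total t = Σ t_i = 80.46 days.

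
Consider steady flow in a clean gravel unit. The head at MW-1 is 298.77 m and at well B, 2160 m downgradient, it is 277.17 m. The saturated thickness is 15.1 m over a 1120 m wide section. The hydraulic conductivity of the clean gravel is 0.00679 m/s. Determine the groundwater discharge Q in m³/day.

Convert K: 0.00679 m/s × 86400 = 586.7 m/day.
Cross-sectional area A = 1120 × 15.1 = 16912 m².
Hydraulic gradient i = (298.77 − 277.17) / 2160 = 21.6 / 2160 = 0.01000.
Darcy's law: Q = K · A · i = 586.7 × 16912 × 0.01000 = 99215 m³/day.

99200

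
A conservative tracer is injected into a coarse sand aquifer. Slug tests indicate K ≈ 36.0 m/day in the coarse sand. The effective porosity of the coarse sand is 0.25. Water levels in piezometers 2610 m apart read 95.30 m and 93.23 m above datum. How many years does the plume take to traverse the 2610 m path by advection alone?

62.6

Hydraulic gradient i = (95.30 − 93.23) / 2610 = 2.07 / 2610 = 0.0007931.
Darcy flux q = K · i = 36.00 × 0.0007931 = 0.02855 m/day.
Seepage velocity v = q / n_e = 0.02855 / 0.25 = 0.1142 m/day.
Travel time t = L / v = 2610 / 0.1142 = 22853 days = 62.57 years.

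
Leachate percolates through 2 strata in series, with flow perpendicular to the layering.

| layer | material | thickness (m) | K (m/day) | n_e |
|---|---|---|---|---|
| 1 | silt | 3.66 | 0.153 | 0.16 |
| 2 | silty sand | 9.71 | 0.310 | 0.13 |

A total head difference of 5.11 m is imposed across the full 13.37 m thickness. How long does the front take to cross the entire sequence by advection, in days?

20.0

With flow normal to the layers, continuity requires the same specific discharge q through every layer.
Σ(b_i/K_i) = 3.66/0.153 + 9.71/0.310 = 55.24 d.
q = Δh / Σ(b_i/K_i) = 5.11 / 55.24 = 0.09250 m/day.
In each layer the seepage velocity is v_i = q/n_i, so the layer transit time is t_i = b_i·n_i / q:
  layer 1 (silt): t_1 = 3.66 × 0.16 / 0.09250 = 6.331 d
  layer 2 (silty sand): t_2 = 9.71 × 0.13 / 0.09250 = 13.65 d
Total t = Σ t_i = 19.98 days.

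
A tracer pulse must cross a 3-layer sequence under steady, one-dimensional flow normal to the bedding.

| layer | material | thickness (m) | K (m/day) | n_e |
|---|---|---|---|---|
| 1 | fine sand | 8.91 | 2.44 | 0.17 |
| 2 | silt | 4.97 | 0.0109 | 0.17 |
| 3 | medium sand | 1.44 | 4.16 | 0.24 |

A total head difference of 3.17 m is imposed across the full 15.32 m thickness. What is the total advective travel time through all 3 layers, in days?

With flow normal to the layers, continuity requires the same specific discharge q through every layer.
Σ(b_i/K_i) = 8.91/2.44 + 4.97/0.0109 + 1.44/4.16 = 460.0 d.
q = Δh / Σ(b_i/K_i) = 3.17 / 460.0 = 0.006892 m/day.
In each layer the seepage velocity is v_i = q/n_i, so the layer transit time is t_i = b_i·n_i / q:
  layer 1 (fine sand): t_1 = 8.91 × 0.17 / 0.006892 = 219.8 d
  layer 2 (silt): t_2 = 4.97 × 0.17 / 0.006892 = 122.6 d
  layer 3 (medium sand): t_3 = 1.44 × 0.24 / 0.006892 = 50.15 d
Total t = Σ t_i = 392.5 days.

393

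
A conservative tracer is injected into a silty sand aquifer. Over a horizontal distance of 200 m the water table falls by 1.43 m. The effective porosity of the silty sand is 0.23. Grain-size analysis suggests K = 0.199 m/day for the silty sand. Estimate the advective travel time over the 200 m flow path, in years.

88.5

Hydraulic gradient i = Δh / L = 1.43 / 200 = 0.007150.
Darcy flux q = K · i = 0.1990 × 0.007150 = 0.001423 m/day.
Seepage velocity v = q / n_e = 0.001423 / 0.23 = 0.006186 m/day.
Travel time t = L / v = 200 / 0.006186 = 32329 days = 88.51 years.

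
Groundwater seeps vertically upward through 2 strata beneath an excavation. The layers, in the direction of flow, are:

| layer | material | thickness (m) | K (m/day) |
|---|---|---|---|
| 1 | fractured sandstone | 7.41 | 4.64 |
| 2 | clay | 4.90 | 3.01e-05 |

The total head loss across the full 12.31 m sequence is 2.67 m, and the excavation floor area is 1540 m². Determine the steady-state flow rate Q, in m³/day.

0.0253

Flow is perpendicular to layering, so the layers act in series and the equivalent K is the thickness-weighted harmonic mean.
Total thickness L = 7.41 + 4.90 = 12.31 m.
Σ(b_i/K_i) = 7.41/4.64 + 4.90/3.01e-05 = 1.628e+05 d.
K_eq = L / Σ(b_i/K_i) = 12.31 / 1.628e+05 = 7.562e-05 m/day.
Q = K_eq · A · (Δh/L) = 7.562e-05 × 1540 × (2.67/12.31) = 0.02526 m³/day.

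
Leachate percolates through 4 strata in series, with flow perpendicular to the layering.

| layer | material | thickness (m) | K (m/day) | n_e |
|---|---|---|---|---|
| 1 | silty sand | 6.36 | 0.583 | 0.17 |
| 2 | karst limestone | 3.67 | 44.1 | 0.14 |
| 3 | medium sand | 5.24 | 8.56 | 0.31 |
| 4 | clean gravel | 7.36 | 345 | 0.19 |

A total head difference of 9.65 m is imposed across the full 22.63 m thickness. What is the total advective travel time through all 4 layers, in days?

With flow normal to the layers, continuity requires the same specific discharge q through every layer.
Σ(b_i/K_i) = 6.36/0.583 + 3.67/44.1 + 5.24/8.56 + 7.36/345 = 11.63 d.
q = Δh / Σ(b_i/K_i) = 9.65 / 11.63 = 0.8301 m/day.
In each layer the seepage velocity is v_i = q/n_i, so the layer transit time is t_i = b_i·n_i / q:
  layer 1 (silty sand): t_1 = 6.36 × 0.17 / 0.8301 = 1.303 d
  layer 2 (karst limestone): t_2 = 3.67 × 0.14 / 0.8301 = 0.6190 d
  layer 3 (medium sand): t_3 = 5.24 × 0.31 / 0.8301 = 1.957 d
  layer 4 (clean gravel): t_4 = 7.36 × 0.19 / 0.8301 = 1.685 d
Total t = Σ t_i = 5.563 days.

5.56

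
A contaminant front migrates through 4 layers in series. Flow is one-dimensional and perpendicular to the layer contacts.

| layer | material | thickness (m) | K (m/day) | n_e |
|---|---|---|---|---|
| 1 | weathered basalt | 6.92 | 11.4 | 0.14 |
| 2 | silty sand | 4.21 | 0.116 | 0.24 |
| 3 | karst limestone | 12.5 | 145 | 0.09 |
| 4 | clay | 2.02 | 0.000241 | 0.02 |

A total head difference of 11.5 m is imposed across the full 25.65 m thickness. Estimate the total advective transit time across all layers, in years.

With flow normal to the layers, continuity requires the same specific discharge q through every layer.
Σ(b_i/K_i) = 6.92/11.4 + 4.21/0.116 + 12.5/145 + 2.02/0.000241 = 8419 d.
q = Δh / Σ(b_i/K_i) = 11.5 / 8419 = 0.001366 m/day.
In each layer the seepage velocity is v_i = q/n_i, so the layer transit time is t_i = b_i·n_i / q:
  layer 1 (weathered basalt): t_1 = 6.92 × 0.14 / 0.001366 = 709.2 d
  layer 2 (silty sand): t_2 = 4.21 × 0.24 / 0.001366 = 739.7 d
  layer 3 (karst limestone): t_3 = 12.5 × 0.09 / 0.001366 = 823.6 d
  layer 4 (clay): t_4 = 2.02 × 0.02 / 0.001366 = 29.58 d
Total t = Σ t_i = 2302 days = 6.303 years.

6.30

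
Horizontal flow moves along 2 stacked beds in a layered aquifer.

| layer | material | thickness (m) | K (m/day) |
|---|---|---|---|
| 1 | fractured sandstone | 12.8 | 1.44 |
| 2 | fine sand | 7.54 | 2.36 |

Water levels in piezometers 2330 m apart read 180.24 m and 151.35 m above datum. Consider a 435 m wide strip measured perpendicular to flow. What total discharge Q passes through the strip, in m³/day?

Flow is parallel to layering, so each bed carries its own Darcy discharge and the transmissivities add.
Σ(K_i·b_i) = 1.44×12.8 + 2.36×7.54 = 36.23 m²/day.
Hydraulic gradient i = (180.24 − 151.35) / 2330 = 28.89 / 2330 = 0.01240.
Q = Σ(K_i·b_i) · W · i = 36.23 × 435 × 0.01240 = 195.4 m³/day.

195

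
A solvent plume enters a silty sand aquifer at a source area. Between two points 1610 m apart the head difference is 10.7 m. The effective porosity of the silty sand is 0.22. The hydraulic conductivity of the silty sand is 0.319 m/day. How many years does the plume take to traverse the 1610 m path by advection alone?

457

Hydraulic gradient i = Δh / L = 10.7 / 1610 = 0.006646.
Darcy flux q = K · i = 0.3190 × 0.006646 = 0.002120 m/day.
Seepage velocity v = q / n_e = 0.002120 / 0.22 = 0.009637 m/day.
Travel time t = L / v = 1610 / 0.009637 = 1.671e+05 days = 457.4 years.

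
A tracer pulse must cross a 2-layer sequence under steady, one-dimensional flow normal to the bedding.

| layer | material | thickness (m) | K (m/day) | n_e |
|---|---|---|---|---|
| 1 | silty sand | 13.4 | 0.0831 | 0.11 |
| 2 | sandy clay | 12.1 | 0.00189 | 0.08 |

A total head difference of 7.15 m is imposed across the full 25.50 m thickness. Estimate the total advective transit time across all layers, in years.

6.14

With flow normal to the layers, continuity requires the same specific discharge q through every layer.
Σ(b_i/K_i) = 13.4/0.0831 + 12.1/0.00189 = 6563 d.
q = Δh / Σ(b_i/K_i) = 7.15 / 6563 = 0.001089 m/day.
In each layer the seepage velocity is v_i = q/n_i, so the layer transit time is t_i = b_i·n_i / q:
  layer 1 (silty sand): t_1 = 13.4 × 0.11 / 0.001089 = 1353 d
  layer 2 (sandy clay): t_2 = 12.1 × 0.08 / 0.001089 = 888.6 d
Total t = Σ t_i = 2242 days = 6.137 years.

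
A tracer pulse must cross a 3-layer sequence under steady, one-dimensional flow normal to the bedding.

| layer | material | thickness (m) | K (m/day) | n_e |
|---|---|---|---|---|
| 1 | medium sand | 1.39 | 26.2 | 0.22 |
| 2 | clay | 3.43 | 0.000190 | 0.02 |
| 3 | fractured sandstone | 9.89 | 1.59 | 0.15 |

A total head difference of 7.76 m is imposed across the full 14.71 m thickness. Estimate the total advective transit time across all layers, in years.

With flow normal to the layers, continuity requires the same specific discharge q through every layer.
Σ(b_i/K_i) = 1.39/26.2 + 3.43/0.000190 + 9.89/1.59 = 18059 d.
q = Δh / Σ(b_i/K_i) = 7.76 / 18059 = 0.0004297 m/day.
In each layer the seepage velocity is v_i = q/n_i, so the layer transit time is t_i = b_i·n_i / q:
  layer 1 (medium sand): t_1 = 1.39 × 0.22 / 0.0004297 = 711.7 d
  layer 2 (clay): t_2 = 3.43 × 0.02 / 0.0004297 = 159.6 d
  layer 3 (fractured sandstone): t_3 = 9.89 × 0.15 / 0.0004297 = 3452 d
Total t = Σ t_i = 4324 days = 11.84 years.

11.8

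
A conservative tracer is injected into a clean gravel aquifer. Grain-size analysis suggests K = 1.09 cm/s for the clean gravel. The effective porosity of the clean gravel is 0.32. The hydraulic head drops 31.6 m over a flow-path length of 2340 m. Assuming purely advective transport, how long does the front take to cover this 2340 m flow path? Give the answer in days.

58.9

Convert K: 1.09 cm/s × 864 = 941.8 m/day.
Hydraulic gradient i = Δh / L = 31.6 / 2340 = 0.01350.
Darcy flux q = K · i = 941.8 × 0.01350 = 12.72 m/day.
Seepage velocity v = q / n_e = 12.72 / 0.32 = 39.74 m/day.
Travel time t = L / v = 2340 / 39.74 = 58.88 days.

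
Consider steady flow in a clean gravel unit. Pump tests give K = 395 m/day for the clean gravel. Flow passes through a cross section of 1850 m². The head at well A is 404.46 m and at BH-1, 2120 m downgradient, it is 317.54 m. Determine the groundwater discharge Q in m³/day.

30000

Hydraulic gradient i = (404.46 − 317.54) / 2120 = 86.92 / 2120 = 0.04100.
Darcy's law: Q = K · A · i = 395.0 × 1850 × 0.04100 = 29961 m³/day.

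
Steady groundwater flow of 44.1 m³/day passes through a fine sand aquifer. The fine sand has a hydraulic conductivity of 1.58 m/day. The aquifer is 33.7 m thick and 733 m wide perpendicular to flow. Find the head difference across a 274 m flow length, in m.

0.310

Cross-sectional area A = 733 × 33.7 = 24702 m².
From Q = K·A·i, i = Q / (K·A) = 44.1 / (1.580 × 24702) = 0.001130.
Head loss Δh = i · L = 0.001130 × 274 = 0.3096 m.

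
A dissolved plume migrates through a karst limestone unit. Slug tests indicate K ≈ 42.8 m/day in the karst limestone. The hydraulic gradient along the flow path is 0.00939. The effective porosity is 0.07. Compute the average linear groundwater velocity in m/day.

5.74

Hydraulic gradient i = 0.00939.
Darcy flux q = K · i = 42.80 × 0.009390 = 0.4019 m/day.
Seepage velocity v = q / n_e = 0.4019 / 0.07 = 5.741 m/day.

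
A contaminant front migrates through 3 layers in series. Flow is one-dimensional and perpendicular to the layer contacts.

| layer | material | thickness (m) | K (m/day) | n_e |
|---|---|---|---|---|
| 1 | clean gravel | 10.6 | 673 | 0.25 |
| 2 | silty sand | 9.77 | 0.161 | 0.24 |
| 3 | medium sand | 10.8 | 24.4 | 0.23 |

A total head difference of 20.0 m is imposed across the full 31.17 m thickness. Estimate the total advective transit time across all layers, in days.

22.9

With flow normal to the layers, continuity requires the same specific discharge q through every layer.
Σ(b_i/K_i) = 10.6/673 + 9.77/0.161 + 10.8/24.4 = 61.14 d.
q = Δh / Σ(b_i/K_i) = 20.0 / 61.14 = 0.3271 m/day.
In each layer the seepage velocity is v_i = q/n_i, so the layer transit time is t_i = b_i·n_i / q:
  layer 1 (clean gravel): t_1 = 10.6 × 0.25 / 0.3271 = 8.101 d
  layer 2 (silty sand): t_2 = 9.77 × 0.24 / 0.3271 = 7.168 d
  layer 3 (medium sand): t_3 = 10.8 × 0.23 / 0.3271 = 7.594 d
Total t = Σ t_i = 22.86 days.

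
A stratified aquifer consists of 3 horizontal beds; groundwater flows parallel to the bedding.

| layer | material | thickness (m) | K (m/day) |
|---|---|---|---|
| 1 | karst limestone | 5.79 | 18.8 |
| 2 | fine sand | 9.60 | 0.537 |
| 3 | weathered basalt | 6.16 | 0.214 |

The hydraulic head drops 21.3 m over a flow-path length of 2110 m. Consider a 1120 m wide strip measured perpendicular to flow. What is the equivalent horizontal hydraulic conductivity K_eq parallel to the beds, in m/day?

5.35

Flow is parallel to layering, so each bed carries its own Darcy discharge and the transmissivities add.
Σ(K_i·b_i) = 18.8×5.79 + 0.537×9.60 + 0.214×6.16 = 115.3 m²/day.
Total thickness b = 21.55 m, so K_eq = Σ(K_i·b_i)/b = 5.352 m/day.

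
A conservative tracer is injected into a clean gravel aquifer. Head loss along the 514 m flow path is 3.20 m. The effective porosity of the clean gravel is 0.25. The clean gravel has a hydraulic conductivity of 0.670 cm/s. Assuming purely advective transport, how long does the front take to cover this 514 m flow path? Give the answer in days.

Convert K: 0.670 cm/s × 864 = 578.9 m/day.
Hydraulic gradient i = Δh / L = 3.20 / 514 = 0.006226.
Darcy flux q = K · i = 578.9 × 0.006226 = 3.604 m/day.
Seepage velocity v = q / n_e = 3.604 / 0.25 = 14.42 m/day.
Travel time t = L / v = 514 / 14.42 = 35.66 days.

35.7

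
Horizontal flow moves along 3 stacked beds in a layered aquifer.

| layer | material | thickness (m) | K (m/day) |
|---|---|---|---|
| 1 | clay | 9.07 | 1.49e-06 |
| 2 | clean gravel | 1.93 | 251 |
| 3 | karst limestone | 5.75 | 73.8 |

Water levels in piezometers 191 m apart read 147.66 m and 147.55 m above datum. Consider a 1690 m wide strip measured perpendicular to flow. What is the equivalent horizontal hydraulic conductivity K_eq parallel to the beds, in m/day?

54.3

Flow is parallel to layering, so each bed carries its own Darcy discharge and the transmissivities add.
Σ(K_i·b_i) = 1.49e-06×9.07 + 251×1.93 + 73.8×5.75 = 908.8 m²/day.
Total thickness b = 16.75 m, so K_eq = Σ(K_i·b_i)/b = 54.26 m/day.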